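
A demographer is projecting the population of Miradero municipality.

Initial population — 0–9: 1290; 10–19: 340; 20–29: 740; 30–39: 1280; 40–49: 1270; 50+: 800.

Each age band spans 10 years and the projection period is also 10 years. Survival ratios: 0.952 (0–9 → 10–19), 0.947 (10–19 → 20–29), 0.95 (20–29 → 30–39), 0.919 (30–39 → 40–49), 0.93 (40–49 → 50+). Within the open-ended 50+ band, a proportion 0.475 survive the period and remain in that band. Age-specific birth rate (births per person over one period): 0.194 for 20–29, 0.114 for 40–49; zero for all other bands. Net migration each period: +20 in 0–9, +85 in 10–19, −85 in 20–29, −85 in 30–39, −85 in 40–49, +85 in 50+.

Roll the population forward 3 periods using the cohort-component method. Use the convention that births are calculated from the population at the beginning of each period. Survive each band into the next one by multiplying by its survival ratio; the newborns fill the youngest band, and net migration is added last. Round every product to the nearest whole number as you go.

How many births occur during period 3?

Numbering the bands 1..6 from youngest to oldest:
After projecting period 1:
Births: 740 × 0.194 = 144  |  1270 × 0.114 = 145 ⇒ total 289
Band 2: 1290 × 0.952 = 1228
Band 3: 340 × 0.947 = 322
Band 4: 740 × 0.95 = 703
Band 5: 1280 × 0.919 = 1176
Band 6: 1270 × 0.93 + 800 × 0.475 = 1181 + 380 = 1561
Net migration: Band 1 + 20 → 309; Band 2 + 85 → 1313; Band 3 − 85 → 237; Band 4 − 85 → 618; Band 5 − 85 → 1091; Band 6 + 85 → 1646
Population now: 0–9=309, 10–19=1313, 20–29=237, 30–39=618, 40–49=1091, 50+=1646
After projecting period 2:
Births: 237 × 0.194 = 46  |  1091 × 0.114 = 124 ⇒ total 170
Band 2: 309 × 0.952 = 294
Band 3: 1313 × 0.947 = 1243
Band 4: 237 × 0.95 = 225
Band 5: 618 × 0.919 = 568
Band 6: 1091 × 0.93 + 1646 × 0.475 = 1015 + 782 = 1797
Net migration: Band 1 + 20 → 190; Band 2 + 85 → 379; Band 3 − 85 → 1158; Band 4 − 85 → 140; Band 5 − 85 → 483; Band 6 + 85 → 1882
Population now: 0–9=190, 10–19=379, 20–29=1158, 30–39=140, 40–49=483, 50+=1882
After projecting period 3:
Births: 1158 × 0.194 = 225  |  483 × 0.114 = 55 ⇒ total 280
Band 2: 190 × 0.952 = 181
Band 3: 379 × 0.947 = 359
Band 4: 1158 × 0.95 = 1100
Band 5: 140 × 0.919 = 129
Band 6: 483 × 0.93 + 1882 × 0.475 = 449 + 894 = 1343
Net migration: Band 1 + 20 → 300; Band 2 + 85 → 266; Band 3 − 85 → 274; Band 4 − 85 → 1015; Band 5 − 85 → 44; Band 6 + 85 → 1428
Population now: 0–9=300, 10–19=266, 20–29=274, 30–39=1015, 40–49=44, 50+=1428

280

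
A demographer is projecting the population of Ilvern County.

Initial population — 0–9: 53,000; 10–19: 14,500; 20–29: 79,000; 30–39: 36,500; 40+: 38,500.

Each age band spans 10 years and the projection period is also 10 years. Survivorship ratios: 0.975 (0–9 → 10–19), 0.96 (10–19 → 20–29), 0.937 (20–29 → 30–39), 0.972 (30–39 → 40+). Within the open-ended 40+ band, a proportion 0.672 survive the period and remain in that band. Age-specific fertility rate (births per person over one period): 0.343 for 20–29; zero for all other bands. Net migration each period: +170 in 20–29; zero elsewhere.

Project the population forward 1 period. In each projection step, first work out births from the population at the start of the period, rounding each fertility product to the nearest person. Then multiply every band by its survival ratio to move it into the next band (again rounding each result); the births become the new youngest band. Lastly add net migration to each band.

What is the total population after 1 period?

Period 1:
Births: 79000 × 0.343 = 27097
10–19: 53000 × 0.975 = 51675
20–29: 14500 × 0.96 = 13920
30–39: 79000 × 0.937 = 74023
40+: 36500 × 0.972 + 38500 × 0.672 = 35478 + 25872 = 61350
Net migration: 20–29 + 170 → 14090
Giving 27097 / 51675 / 14090 / 74023 / 61350.
Total after period 1: 27097 + 51675 + 14090 + 74023 + 61350 = 228235

228235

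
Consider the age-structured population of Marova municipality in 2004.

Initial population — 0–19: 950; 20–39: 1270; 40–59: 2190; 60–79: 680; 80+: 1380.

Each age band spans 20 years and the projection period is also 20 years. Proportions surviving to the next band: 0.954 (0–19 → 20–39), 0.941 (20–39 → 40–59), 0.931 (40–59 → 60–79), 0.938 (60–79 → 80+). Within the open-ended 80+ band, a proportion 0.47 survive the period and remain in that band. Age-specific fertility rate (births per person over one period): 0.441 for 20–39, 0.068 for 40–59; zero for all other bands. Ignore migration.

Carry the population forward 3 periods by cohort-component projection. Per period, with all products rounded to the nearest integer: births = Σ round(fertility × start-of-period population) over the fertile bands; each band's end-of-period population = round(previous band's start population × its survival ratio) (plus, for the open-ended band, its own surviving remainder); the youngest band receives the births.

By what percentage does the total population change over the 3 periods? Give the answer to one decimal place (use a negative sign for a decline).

-30.9

Call the bands 1 to 5, youngest first.
Period 1.
Births: 1270 × 0.441 = 560, 2190 × 0.068 = 149 → 709
Band 2: 950 × 0.954 = 906
Band 3: 1270 × 0.941 = 1195
Band 4: 2190 × 0.931 = 2039
Band 5: 680 × 0.938 + 1380 × 0.47 = 638 + 649 = 1287
End of period: [709, 906, 1195, 2039, 1287]
Period 2.
Births: 906 × 0.441 = 400, 1195 × 0.068 = 81 → 481
Band 2: 709 × 0.954 = 676
Band 3: 906 × 0.941 = 853
Band 4: 1195 × 0.931 = 1113
Band 5: 2039 × 0.938 + 1287 × 0.47 = 1913 + 605 = 2518
End of period: [481, 676, 853, 1113, 2518]
Period 3.
Births: 676 × 0.441 = 298, 853 × 0.068 = 58 → 356
Band 2: 481 × 0.954 = 459
Band 3: 676 × 0.941 = 636
Band 4: 853 × 0.931 = 794
Band 5: 1113 × 0.938 + 2518 × 0.47 = 1044 + 1183 = 2227
End of period: [356, 459, 636, 794, 2227]
Total: 6470 → 4472; change = -1998; percentage change = -30.9%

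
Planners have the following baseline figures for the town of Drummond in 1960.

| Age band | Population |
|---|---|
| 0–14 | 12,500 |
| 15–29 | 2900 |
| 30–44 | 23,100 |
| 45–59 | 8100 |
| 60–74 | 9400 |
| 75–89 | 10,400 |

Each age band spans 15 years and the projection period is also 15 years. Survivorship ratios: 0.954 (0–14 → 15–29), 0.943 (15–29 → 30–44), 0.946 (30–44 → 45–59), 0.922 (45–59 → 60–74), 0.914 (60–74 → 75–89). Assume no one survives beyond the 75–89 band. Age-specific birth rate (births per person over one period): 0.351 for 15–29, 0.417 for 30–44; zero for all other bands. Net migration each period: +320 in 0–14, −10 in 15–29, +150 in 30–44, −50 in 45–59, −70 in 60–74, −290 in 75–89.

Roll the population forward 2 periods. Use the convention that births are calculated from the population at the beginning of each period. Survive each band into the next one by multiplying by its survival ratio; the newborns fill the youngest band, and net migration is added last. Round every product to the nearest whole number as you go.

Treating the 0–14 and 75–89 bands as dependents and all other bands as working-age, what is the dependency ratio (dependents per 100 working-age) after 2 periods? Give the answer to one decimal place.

27.3

After projecting period 1:
Births: 2900 × 0.351 = 1018, 23100 × 0.417 = 9633 ⇒ total 10651
15–29: 12500 × 0.954 = 11925
30–44: 2900 × 0.943 = 2735
45–59: 23100 × 0.946 = 21853
60–74: 8100 × 0.922 = 7468
75–89: 9400 × 0.914 = 8592
Net migration: 0–14 + 320 → 10971; 15–29 − 10 → 11915; 30–44 + 150 → 2885; 45–59 − 50 → 21803; 60–74 − 70 → 7398; 75–89 − 290 → 8302
→ [10971, 11915, 2885, 21803, 7398, 8302]
After projecting period 2:
Births: 11915 × 0.351 = 4182, 2885 × 0.417 = 1203 ⇒ total 5385
15–29: 10971 × 0.954 = 10466
30–44: 11915 × 0.943 = 11236
45–59: 2885 × 0.946 = 2729
60–74: 21803 × 0.922 = 20102
75–89: 7398 × 0.914 = 6762
Net migration: 0–14 + 320 → 5705; 15–29 − 10 → 10456; 30–44 + 150 → 11386; 45–59 − 50 → 2679; 60–74 − 70 → 20032; 75–89 − 290 → 6472
→ [5705, 10456, 11386, 2679, 20032, 6472]
Dependents (band 0–14 + band 75–89) = 5705 + 6472 = 12177; working-age = 44553; ratio = 12177/44553 × 100 = 27.3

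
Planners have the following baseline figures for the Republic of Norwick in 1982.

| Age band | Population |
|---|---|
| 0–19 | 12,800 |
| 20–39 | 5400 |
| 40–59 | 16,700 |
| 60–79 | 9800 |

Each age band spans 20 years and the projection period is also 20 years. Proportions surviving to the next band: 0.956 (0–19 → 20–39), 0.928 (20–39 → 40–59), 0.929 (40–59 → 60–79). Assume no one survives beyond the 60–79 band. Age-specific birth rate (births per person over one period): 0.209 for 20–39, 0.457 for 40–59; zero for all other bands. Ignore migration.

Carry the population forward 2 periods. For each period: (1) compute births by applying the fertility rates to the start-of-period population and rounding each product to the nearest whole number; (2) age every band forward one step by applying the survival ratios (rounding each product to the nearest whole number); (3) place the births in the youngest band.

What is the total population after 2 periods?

29235

Period 1:
Births: 5400 × 0.209 = 1129 ; 16700 × 0.457 = 7632 — total 8761
20–39: 12800 × 0.956 = 12237
40–59: 5400 × 0.928 = 5011
60–79: 16700 × 0.929 = 15514
Population now: 0–19=8761, 20–39=12237, 40–59=5011, 60–79=15514
Period 2:
Births: 12237 × 0.209 = 2558 ; 5011 × 0.457 = 2290 — total 4848
20–39: 8761 × 0.956 = 8376
40–59: 12237 × 0.928 = 11356
60–79: 5011 × 0.929 = 4655
Population now: 0–19=4848, 20–39=8376, 40–59=11356, 60–79=4655
Total after period 2: 4848 + 8376 + 11356 + 4655 = 29235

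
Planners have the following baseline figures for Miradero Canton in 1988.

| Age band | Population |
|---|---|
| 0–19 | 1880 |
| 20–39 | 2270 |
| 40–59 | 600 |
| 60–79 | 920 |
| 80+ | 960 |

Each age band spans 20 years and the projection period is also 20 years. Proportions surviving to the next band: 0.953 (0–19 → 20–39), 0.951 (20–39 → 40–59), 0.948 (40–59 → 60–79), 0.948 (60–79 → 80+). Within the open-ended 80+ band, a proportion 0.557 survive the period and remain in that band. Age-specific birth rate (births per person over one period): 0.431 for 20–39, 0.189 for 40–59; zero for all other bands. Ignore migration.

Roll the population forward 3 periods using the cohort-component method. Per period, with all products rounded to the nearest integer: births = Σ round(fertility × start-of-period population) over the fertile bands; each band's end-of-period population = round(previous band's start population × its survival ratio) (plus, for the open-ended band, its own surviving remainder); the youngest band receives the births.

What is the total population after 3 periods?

7177

After projecting period 1:
Births: 2270 * 0.431 = 978, 600 * 0.189 = 113 → 1091
20–39: 1880 * 0.953 = 1792
40–59: 2270 * 0.951 = 2159
60–79: 600 * 0.948 = 569
80+: 920 * 0.948 + 960 * 0.557 = 872 + 535 = 1407
→ [1091, 1792, 2159, 569, 1407]
After projecting period 2:
Births: 1792 * 0.431 = 772, 2159 * 0.189 = 408 → 1180
20–39: 1091 * 0.953 = 1040
40–59: 1792 * 0.951 = 1704
60–79: 2159 * 0.948 = 2047
80+: 569 * 0.948 + 1407 * 0.557 = 539 + 784 = 1323
→ [1180, 1040, 1704, 2047, 1323]
After projecting period 3:
Births: 1040 * 0.431 = 448, 1704 * 0.189 = 322 → 770
20–39: 1180 * 0.953 = 1125
40–59: 1040 * 0.951 = 989
60–79: 1704 * 0.948 = 1615
80+: 2047 * 0.948 + 1323 * 0.557 = 1941 + 737 = 2678
→ [770, 1125, 989, 1615, 2678]
Total after period 3: 770 + 1125 + 989 + 1615 + 2678 = 7177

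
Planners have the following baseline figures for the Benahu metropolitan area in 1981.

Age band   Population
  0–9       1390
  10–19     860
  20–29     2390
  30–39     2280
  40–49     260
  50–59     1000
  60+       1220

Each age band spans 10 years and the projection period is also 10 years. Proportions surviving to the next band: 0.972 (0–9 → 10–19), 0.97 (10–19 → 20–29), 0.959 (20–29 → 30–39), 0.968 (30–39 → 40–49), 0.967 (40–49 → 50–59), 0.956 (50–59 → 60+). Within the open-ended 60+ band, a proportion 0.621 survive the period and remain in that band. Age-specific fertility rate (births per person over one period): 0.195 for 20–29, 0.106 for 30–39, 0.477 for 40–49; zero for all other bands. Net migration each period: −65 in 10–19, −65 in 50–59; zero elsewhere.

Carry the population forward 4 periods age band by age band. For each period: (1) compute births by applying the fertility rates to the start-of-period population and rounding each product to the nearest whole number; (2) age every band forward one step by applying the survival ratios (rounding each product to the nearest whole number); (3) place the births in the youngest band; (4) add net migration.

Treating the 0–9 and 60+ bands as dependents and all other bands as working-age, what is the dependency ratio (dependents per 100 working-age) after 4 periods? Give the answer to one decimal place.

— Period 1 —
Births: 2390 × 0.195 = 466  |  2280 × 0.106 = 242  |  260 × 0.477 = 124 → total 832
10–19: 1390 × 0.972 = 1351
20–29: 860 × 0.97 = 834
30–39: 2390 × 0.959 = 2292
40–49: 2280 × 0.968 = 2207
50–59: 260 × 0.967 = 251
60+: 1000 × 0.956 + 1220 × 0.621 = 956 + 758 = 1714
Net migration: 10–19 − 65 → 1286; 50–59 − 65 → 186
Population now: 0–9=832, 10–19=1286, 20–29=834, 30–39=2292, 40–49=2207, 50–59=186, 60+=1714
— Period 2 —
Births: 834 × 0.195 = 163  |  2292 × 0.106 = 243  |  2207 × 0.477 = 1053 → total 1459
10–19: 832 × 0.972 = 809
20–29: 1286 × 0.97 = 1247
30–39: 834 × 0.959 = 800
40–49: 2292 × 0.968 = 2219
50–59: 2207 × 0.967 = 2134
60+: 186 × 0.956 + 1714 × 0.621 = 178 + 1064 = 1242
Net migration: 10–19 − 65 → 744; 50–59 − 65 → 2069
Population now: 0–9=1459, 10–19=744, 20–29=1247, 30–39=800, 40–49=2219, 50–59=2069, 60+=1242
— Period 3 —
Births: 1247 × 0.195 = 243  |  800 × 0.106 = 85  |  2219 × 0.477 = 1058 → total 1386
10–19: 1459 × 0.972 = 1418
20–29: 744 × 0.97 = 722
30–39: 1247 × 0.959 = 1196
40–49: 800 × 0.968 = 774
50–59: 2219 × 0.967 = 2146
60+: 2069 × 0.956 + 1242 × 0.621 = 1978 + 771 = 2749
Net migration: 10–19 − 65 → 1353; 50–59 − 65 → 2081
Population now: 0–9=1386, 10–19=1353, 20–29=722, 30–39=1196, 40–49=774, 50–59=2081, 60+=2749
— Period 4 —
Births: 722 × 0.195 = 141  |  1196 × 0.106 = 127  |  774 × 0.477 = 369 → total 637
10–19: 1386 × 0.972 = 1347
20–29: 1353 × 0.97 = 1312
30–39: 722 × 0.959 = 692
40–49: 1196 × 0.968 = 1158
50–59: 774 × 0.967 = 748
60+: 2081 × 0.956 + 2749 × 0.621 = 1989 + 1707 = 3696
Net migration: 10–19 − 65 → 1282; 50–59 − 65 → 683
Population now: 0–9=637, 10–19=1282, 20–29=1312, 30–39=692, 40–49=1158, 50–59=683, 60+=3696
Dependents (band 0–9 + band 60+) = 637 + 3696 = 4333; working-age = 5127; ratio = 4333/5127 × 100 = 84.5

84.5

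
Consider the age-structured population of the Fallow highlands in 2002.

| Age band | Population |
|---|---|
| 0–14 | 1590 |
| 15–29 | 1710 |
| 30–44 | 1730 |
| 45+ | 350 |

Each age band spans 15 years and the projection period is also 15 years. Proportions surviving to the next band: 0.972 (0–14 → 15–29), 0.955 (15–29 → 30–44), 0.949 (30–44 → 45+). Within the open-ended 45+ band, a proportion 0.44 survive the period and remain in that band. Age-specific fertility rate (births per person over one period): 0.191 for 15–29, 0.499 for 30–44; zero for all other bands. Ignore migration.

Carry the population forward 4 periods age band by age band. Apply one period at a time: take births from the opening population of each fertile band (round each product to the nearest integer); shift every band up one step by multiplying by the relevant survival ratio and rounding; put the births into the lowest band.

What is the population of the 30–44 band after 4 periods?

Period 1:
Births: 1710 * 0.191 = 327, 1730 * 0.499 = 863 — total 1190
15–29: 1590 * 0.972 = 1545
30–44: 1710 * 0.955 = 1633
45+: 1730 * 0.949 + 350 * 0.44 = 1642 + 154 = 1796
→ [1190, 1545, 1633, 1796]
Period 2:
Births: 1545 * 0.191 = 295, 1633 * 0.499 = 815 — total 1110
15–29: 1190 * 0.972 = 1157
30–44: 1545 * 0.955 = 1475
45+: 1633 * 0.949 + 1796 * 0.44 = 1550 + 790 = 2340
→ [1110, 1157, 1475, 2340]
Period 3:
Births: 1157 * 0.191 = 221, 1475 * 0.499 = 736 — total 957
15–29: 1110 * 0.972 = 1079
30–44: 1157 * 0.955 = 1105
45+: 1475 * 0.949 + 2340 * 0.44 = 1400 + 1030 = 2430
→ [957, 1079, 1105, 2430]
Period 4:
Births: 1079 * 0.191 = 206, 1105 * 0.499 = 551 — total 757
15–29: 957 * 0.972 = 930
30–44: 1079 * 0.955 = 1030
45+: 1105 * 0.949 + 2430 * 0.44 = 1049 + 1069 = 2118
→ [757, 930, 1030, 2118]

1030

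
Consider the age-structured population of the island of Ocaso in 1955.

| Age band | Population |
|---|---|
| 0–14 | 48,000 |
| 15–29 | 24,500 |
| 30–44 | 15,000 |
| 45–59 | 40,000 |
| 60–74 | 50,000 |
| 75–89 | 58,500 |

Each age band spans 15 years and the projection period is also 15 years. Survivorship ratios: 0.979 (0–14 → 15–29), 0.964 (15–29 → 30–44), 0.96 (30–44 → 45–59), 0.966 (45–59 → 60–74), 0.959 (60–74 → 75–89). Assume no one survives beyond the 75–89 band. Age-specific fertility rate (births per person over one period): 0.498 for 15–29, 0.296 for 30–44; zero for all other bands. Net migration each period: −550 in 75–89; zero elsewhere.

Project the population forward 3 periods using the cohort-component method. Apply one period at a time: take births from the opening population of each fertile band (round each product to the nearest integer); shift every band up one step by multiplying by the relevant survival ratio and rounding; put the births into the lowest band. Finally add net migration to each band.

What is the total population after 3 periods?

Call the bands 1 to 6, youngest first.
Period 1:
Births: 24500 × 0.498 = 12201  |  15000 × 0.296 = 4440 ⇒ total 16641
Band 2: 48000 × 0.979 = 46992
Band 3: 24500 × 0.964 = 23618
Band 4: 15000 × 0.96 = 14400
Band 5: 40000 × 0.966 = 38640
Band 6: 50000 × 0.959 = 47950
Net migration: Band 6 − 550 → 47400
Giving 16641 / 46992 / 23618 / 14400 / 38640 / 47400.
Period 2:
Births: 46992 × 0.498 = 23402  |  23618 × 0.296 = 6991 ⇒ total 30393
Band 2: 16641 × 0.979 = 16292
Band 3: 46992 × 0.964 = 45300
Band 4: 23618 × 0.96 = 22673
Band 5: 14400 × 0.966 = 13910
Band 6: 38640 × 0.959 = 37056
Net migration: Band 6 − 550 → 36506
Giving 30393 / 16292 / 45300 / 22673 / 13910 / 36506.
Period 3:
Births: 16292 × 0.498 = 8113  |  45300 × 0.296 = 13409 ⇒ total 21522
Band 2: 30393 × 0.979 = 29755
Band 3: 16292 × 0.964 = 15705
Band 4: 45300 × 0.96 = 43488
Band 5: 22673 × 0.966 = 21902
Band 6: 13910 × 0.959 = 13340
Net migration: Band 6 − 550 → 12790
Giving 21522 / 29755 / 15705 / 43488 / 21902 / 12790.
Total after period 3: 21522 + 29755 + 15705 + 43488 + 21902 + 12790 = 145162

145162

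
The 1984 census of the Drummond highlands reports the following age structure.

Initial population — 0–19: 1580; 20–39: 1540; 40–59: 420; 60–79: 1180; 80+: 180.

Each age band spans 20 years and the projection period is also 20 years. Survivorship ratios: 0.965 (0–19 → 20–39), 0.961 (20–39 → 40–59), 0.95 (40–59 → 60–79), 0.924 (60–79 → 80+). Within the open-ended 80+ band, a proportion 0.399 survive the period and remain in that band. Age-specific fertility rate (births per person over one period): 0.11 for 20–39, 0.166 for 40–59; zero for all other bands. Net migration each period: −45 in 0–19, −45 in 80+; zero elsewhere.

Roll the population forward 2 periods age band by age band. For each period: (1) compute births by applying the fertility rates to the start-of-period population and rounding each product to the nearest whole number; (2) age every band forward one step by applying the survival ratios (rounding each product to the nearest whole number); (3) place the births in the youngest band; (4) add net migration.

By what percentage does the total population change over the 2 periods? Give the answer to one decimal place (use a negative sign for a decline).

-14.3

Period 1:
Births: 1540 × 0.11 = 169  |  420 × 0.166 = 70 — total 239
20–39: 1580 × 0.965 = 1525
40–59: 1540 × 0.961 = 1480
60–79: 420 × 0.95 = 399
80+: 1180 × 0.924 + 180 × 0.399 = 1090 + 72 = 1162
Net migration: 0–19 − 45 → 194; 80+ − 45 → 1117
End of period: [194, 1525, 1480, 399, 1117]
Period 2:
Births: 1525 × 0.11 = 168  |  1480 × 0.166 = 246 — total 414
20–39: 194 × 0.965 = 187
40–59: 1525 × 0.961 = 1466
60–79: 1480 × 0.95 = 1406
80+: 399 × 0.924 + 1117 × 0.399 = 369 + 446 = 815
Net migration: 0–19 − 45 → 369; 80+ − 45 → 770
End of period: [369, 187, 1466, 1406, 770]
Total: 4900 → 4198; change = -702; percentage change = -14.3%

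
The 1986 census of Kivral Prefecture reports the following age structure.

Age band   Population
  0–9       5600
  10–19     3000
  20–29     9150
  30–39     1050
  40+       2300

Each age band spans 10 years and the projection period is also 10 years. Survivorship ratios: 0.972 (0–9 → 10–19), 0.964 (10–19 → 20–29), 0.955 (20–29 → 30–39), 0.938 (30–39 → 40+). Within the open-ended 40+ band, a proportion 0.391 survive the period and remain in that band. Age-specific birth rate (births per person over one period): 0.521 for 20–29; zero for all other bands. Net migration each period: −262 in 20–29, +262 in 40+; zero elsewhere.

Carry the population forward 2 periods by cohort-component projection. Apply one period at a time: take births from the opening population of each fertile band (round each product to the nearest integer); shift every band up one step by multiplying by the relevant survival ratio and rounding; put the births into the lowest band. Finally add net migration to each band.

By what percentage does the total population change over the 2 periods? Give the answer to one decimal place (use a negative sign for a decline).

8.0

Period 1.
Births: 9150 * 0.521 = 4767
10–19: 5600 * 0.972 = 5443
20–29: 3000 * 0.964 = 2892
30–39: 9150 * 0.955 = 8738
40+: 1050 * 0.938 + 2300 * 0.391 = 985 + 899 = 1884
Net migration: 20–29 − 262 → 2630; 40+ + 262 → 2146
→ [4767, 5443, 2630, 8738, 2146]
Period 2.
Births: 2630 * 0.521 = 1370
10–19: 4767 * 0.972 = 4634
20–29: 5443 * 0.964 = 5247
30–39: 2630 * 0.955 = 2512
40+: 8738 * 0.938 + 2146 * 0.391 = 8196 + 839 = 9035
Net migration: 20–29 − 262 → 4985; 40+ + 262 → 9297
→ [1370, 4634, 4985, 2512, 9297]
Total: 21100 → 22798; change = 1698; percentage change = 8.0%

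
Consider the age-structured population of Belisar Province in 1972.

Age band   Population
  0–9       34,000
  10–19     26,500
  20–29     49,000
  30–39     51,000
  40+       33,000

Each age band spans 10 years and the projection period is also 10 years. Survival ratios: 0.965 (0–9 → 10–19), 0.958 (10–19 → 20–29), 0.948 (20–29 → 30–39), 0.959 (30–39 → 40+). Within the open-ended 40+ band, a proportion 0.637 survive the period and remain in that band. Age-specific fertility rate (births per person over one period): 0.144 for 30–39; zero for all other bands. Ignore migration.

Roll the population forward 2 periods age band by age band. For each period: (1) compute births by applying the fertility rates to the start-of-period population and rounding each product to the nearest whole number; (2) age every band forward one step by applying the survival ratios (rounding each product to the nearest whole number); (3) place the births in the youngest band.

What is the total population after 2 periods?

[period 1]
Births: 51000 × 0.144 = 7344
10–19: 34000 × 0.965 = 32810
20–29: 26500 × 0.958 = 25387
30–39: 49000 × 0.948 = 46452
40+: 51000 × 0.959 + 33000 × 0.637 = 48909 + 21021 = 69930
→ [7344, 32810, 25387, 46452, 69930]
[period 2]
Births: 46452 × 0.144 = 6689
10–19: 7344 × 0.965 = 7087
20–29: 32810 × 0.958 = 31432
30–39: 25387 × 0.948 = 24067
40+: 46452 × 0.959 + 69930 × 0.637 = 44547 + 44545 = 89092
→ [6689, 7087, 31432, 24067, 89092]
Total after period 2: 6689 + 7087 + 31432 + 24067 + 89092 = 158367

158367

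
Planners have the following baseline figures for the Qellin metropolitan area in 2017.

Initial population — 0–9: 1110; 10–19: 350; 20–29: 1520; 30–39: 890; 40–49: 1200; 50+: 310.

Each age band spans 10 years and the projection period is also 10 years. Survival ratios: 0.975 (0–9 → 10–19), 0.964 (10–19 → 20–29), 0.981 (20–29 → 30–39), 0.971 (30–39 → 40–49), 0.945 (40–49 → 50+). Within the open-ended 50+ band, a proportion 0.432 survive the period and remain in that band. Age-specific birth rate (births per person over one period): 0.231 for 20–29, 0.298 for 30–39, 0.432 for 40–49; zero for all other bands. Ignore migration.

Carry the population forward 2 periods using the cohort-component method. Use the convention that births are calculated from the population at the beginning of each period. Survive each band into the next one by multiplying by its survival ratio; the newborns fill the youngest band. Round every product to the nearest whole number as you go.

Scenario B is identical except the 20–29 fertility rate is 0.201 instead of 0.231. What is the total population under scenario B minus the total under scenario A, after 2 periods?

-54

[period 1]
Births: 1520 * 0.231 = 351, 890 * 0.298 = 265, 1200 * 0.432 = 518 ⇒ total 1134
10–19: 1110 * 0.975 = 1082
20–29: 350 * 0.964 = 337
30–39: 1520 * 0.981 = 1491
40–49: 890 * 0.971 = 864
50+: 1200 * 0.945 + 310 * 0.432 = 1134 + 134 = 1268
Population now: 0–9=1134, 10–19=1082, 20–29=337, 30–39=1491, 40–49=864, 50+=1268
[period 2]
Births: 337 * 0.231 = 78, 1491 * 0.298 = 444, 864 * 0.432 = 373 ⇒ total 895
10–19: 1134 * 0.975 = 1106
20–29: 1082 * 0.964 = 1043
30–39: 337 * 0.981 = 331
40–49: 1491 * 0.971 = 1448
50+: 864 * 0.945 + 1268 * 0.432 = 816 + 548 = 1364
Population now: 0–9=895, 10–19=1106, 20–29=1043, 30–39=331, 40–49=1448, 50+=1364
Scenario A total after 2 periods: 6187
Scenario B projection —
[period 1]
Births: 1520 * 0.201 = 306, 890 * 0.298 = 265, 1200 * 0.432 = 518 ⇒ total 1089
10–19: 1110 * 0.975 = 1082
20–29: 350 * 0.964 = 337
30–39: 1520 * 0.981 = 1491
40–49: 890 * 0.971 = 864
50+: 1200 * 0.945 + 310 * 0.432 = 1134 + 134 = 1268
Population now: 0–9=1089, 10–19=1082, 20–29=337, 30–39=1491, 40–49=864, 50+=1268
[period 2]
Births: 337 * 0.201 = 68, 1491 * 0.298 = 444, 864 * 0.432 = 373 ⇒ total 885
10–19: 1089 * 0.975 = 1062
20–29: 1082 * 0.964 = 1043
30–39: 337 * 0.981 = 331
40–49: 1491 * 0.971 = 1448
50+: 864 * 0.945 + 1268 * 0.432 = 816 + 548 = 1364
Population now: 0–9=885, 10–19=1062, 20–29=1043, 30–39=331, 40–49=1448, 50+=1364
Scenario B total after 2 periods: 6133
Difference B − A = 6133 − 6187 = -54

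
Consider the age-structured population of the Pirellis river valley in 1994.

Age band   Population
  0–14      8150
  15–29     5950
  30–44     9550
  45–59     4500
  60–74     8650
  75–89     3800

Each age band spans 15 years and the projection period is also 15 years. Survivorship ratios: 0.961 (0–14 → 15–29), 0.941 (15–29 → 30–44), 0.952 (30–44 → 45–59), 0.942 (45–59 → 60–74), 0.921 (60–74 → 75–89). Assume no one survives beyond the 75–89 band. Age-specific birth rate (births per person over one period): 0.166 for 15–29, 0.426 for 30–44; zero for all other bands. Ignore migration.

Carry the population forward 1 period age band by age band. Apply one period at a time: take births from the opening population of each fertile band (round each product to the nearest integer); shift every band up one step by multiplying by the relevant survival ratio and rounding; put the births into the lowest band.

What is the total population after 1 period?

39785

Period 1:
Births: 5950 * 0.166 = 988  |  9550 * 0.426 = 4068 — total 5056
15–29: 8150 * 0.961 = 7832
30–44: 5950 * 0.941 = 5599
45–59: 9550 * 0.952 = 9092
60–74: 4500 * 0.942 = 4239
75–89: 8650 * 0.921 = 7967
Population now: 0–14=5056, 15–29=7832, 30–44=5599, 45–59=9092, 60–74=4239, 75–89=7967
Total after period 1: 5056 + 7832 + 5599 + 9092 + 4239 + 7967 = 39785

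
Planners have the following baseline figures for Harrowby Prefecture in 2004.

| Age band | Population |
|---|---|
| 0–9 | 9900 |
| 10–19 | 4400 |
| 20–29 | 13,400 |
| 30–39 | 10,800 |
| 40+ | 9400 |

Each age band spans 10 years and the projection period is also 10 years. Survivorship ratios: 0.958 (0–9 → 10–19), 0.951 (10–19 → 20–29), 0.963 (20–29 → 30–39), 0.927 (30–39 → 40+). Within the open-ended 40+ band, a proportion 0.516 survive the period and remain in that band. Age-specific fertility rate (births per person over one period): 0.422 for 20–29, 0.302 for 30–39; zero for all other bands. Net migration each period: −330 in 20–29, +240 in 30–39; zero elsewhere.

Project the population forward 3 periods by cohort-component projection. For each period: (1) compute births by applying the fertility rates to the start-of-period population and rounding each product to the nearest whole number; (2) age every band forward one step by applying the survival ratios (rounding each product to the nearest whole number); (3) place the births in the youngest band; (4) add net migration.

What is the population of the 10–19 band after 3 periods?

5360

Period 1.
Births: 13400 * 0.422 = 5655 ; 10800 * 0.302 = 3262 → total 8917
10–19: 9900 * 0.958 = 9484
20–29: 4400 * 0.951 = 4184
30–39: 13400 * 0.963 = 12904
40+: 10800 * 0.927 + 9400 * 0.516 = 10012 + 4850 = 14862
Net migration: 20–29 − 330 → 3854; 30–39 + 240 → 13144
Population now: 0–9=8917, 10–19=9484, 20–29=3854, 30–39=13144, 40+=14862
Period 2.
Births: 3854 * 0.422 = 1626 ; 13144 * 0.302 = 3969 → total 5595
10–19: 8917 * 0.958 = 8542
20–29: 9484 * 0.951 = 9019
30–39: 3854 * 0.963 = 3711
40+: 13144 * 0.927 + 14862 * 0.516 = 12184 + 7669 = 19853
Net migration: 20–29 − 330 → 8689; 30–39 + 240 → 3951
Population now: 0–9=5595, 10–19=8542, 20–29=8689, 30–39=3951, 40+=19853
Period 3.
Births: 8689 * 0.422 = 3667 ; 3951 * 0.302 = 1193 → total 4860
10–19: 5595 * 0.958 = 5360
20–29: 8542 * 0.951 = 8123
30–39: 8689 * 0.963 = 8368
40+: 3951 * 0.927 + 19853 * 0.516 = 3663 + 10244 = 13907
Net migration: 20–29 − 330 → 7793; 30–39 + 240 → 8608
Population now: 0–9=4860, 10–19=5360, 20–29=7793, 30–39=8608, 40+=13907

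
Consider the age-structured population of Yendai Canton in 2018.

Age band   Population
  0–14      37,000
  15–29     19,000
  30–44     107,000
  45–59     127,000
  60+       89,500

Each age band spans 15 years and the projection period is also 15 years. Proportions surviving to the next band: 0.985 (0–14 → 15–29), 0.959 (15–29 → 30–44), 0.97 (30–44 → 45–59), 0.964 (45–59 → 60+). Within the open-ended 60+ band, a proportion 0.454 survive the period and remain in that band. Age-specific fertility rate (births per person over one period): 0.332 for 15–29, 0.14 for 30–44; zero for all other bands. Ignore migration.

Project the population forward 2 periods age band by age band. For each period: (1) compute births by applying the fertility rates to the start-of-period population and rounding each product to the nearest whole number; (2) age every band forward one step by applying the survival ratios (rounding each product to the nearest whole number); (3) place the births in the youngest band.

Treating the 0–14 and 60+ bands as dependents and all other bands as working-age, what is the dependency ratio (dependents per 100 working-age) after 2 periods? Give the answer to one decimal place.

Numbering the groups 1..5 from youngest to oldest:
[period 1]
Births: 19000 × 0.332 = 6308  |  107000 × 0.14 = 14980 — total 21288
Group 2: 37000 × 0.985 = 36445
Group 3: 19000 × 0.959 = 18221
Group 4: 107000 × 0.97 = 103790
Group 5: 127000 × 0.964 + 89500 × 0.454 = 122428 + 40633 = 163061
Giving 21288 / 36445 / 18221 / 103790 / 163061.
[period 2]
Births: 36445 × 0.332 = 12100  |  18221 × 0.14 = 2551 — total 14651
Group 2: 21288 × 0.985 = 20969
Group 3: 36445 × 0.959 = 34951
Group 4: 18221 × 0.97 = 17674
Group 5: 103790 × 0.964 + 163061 × 0.454 = 100054 + 74030 = 174084
Giving 14651 / 20969 / 34951 / 17674 / 174084.
Dependents (band 0–14 + band 60+) = 14651 + 174084 = 188735; working-age = 73594; ratio = 188735/73594 × 100 = 256.5

256.5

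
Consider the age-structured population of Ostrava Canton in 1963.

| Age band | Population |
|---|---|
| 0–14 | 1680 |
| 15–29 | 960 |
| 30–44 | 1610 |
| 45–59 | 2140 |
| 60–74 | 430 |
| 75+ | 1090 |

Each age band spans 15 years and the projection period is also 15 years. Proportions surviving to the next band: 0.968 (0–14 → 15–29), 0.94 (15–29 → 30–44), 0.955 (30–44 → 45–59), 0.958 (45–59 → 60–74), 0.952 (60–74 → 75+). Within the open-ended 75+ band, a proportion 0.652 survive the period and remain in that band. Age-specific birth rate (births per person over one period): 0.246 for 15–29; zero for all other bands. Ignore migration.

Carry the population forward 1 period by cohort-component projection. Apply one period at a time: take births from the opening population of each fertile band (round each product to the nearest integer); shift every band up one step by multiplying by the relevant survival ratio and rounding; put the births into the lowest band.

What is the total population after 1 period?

7472

[period 1]
Births: 960 × 0.246 = 236
15–29: 1680 × 0.968 = 1626
30–44: 960 × 0.94 = 902
45–59: 1610 × 0.955 = 1538
60–74: 2140 × 0.958 = 2050
75+: 430 × 0.952 + 1090 × 0.652 = 409 + 711 = 1120
Giving 236 / 1626 / 902 / 1538 / 2050 / 1120.
Total after period 1: 236 + 1626 + 902 + 1538 + 2050 + 1120 = 7472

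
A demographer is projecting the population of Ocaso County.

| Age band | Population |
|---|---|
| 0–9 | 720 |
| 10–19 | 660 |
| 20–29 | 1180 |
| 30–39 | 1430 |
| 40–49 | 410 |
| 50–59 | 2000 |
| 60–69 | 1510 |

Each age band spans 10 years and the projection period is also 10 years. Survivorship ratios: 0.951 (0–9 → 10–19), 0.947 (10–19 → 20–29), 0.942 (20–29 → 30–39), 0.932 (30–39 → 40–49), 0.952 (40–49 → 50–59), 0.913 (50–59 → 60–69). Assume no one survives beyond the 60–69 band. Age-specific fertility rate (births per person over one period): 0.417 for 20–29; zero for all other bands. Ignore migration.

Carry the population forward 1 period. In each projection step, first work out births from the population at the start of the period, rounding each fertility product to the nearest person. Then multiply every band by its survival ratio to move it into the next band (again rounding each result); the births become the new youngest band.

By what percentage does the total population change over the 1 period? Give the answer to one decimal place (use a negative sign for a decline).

Let band 1 be 0–9 through band 7 = 60–69.
After projecting period 1:
Births: 1180 * 0.417 = 492
Band 2: 720 * 0.951 = 685
Band 3: 660 * 0.947 = 625
Band 4: 1180 * 0.942 = 1112
Band 5: 1430 * 0.932 = 1333
Band 6: 410 * 0.952 = 390
Band 7: 2000 * 0.913 = 1826
Giving 492 / 685 / 625 / 1112 / 1333 / 390 / 1826.
Total: 7910 → 6463; change = -1447; percentage change = -18.3%

-18.3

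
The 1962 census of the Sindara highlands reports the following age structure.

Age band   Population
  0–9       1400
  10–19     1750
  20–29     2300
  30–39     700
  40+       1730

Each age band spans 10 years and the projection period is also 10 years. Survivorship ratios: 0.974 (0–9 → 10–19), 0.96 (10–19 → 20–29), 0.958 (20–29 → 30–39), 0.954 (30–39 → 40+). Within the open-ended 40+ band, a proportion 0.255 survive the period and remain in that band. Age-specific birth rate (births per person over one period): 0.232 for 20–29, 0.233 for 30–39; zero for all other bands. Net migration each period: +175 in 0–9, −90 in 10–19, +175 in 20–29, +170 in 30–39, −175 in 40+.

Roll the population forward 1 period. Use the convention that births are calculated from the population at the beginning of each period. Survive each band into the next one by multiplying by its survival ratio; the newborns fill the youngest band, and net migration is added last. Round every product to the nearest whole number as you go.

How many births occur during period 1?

Let group 1 be 0–9 through group 5 = 40+.
[period 1]
Births: 2300 × 0.232 = 534  |  700 × 0.233 = 163 ⇒ total 697
Group 2: 1400 × 0.974 = 1364
Group 3: 1750 × 0.96 = 1680
Group 4: 2300 × 0.958 = 2203
Group 5: 700 × 0.954 + 1730 × 0.255 = 668 + 441 = 1109
Net migration: Group 1 + 175 → 872; Group 2 − 90 → 1274; Group 3 + 175 → 1855; Group 4 + 170 → 2373; Group 5 − 175 → 934
→ [872, 1274, 1855, 2373, 934]

697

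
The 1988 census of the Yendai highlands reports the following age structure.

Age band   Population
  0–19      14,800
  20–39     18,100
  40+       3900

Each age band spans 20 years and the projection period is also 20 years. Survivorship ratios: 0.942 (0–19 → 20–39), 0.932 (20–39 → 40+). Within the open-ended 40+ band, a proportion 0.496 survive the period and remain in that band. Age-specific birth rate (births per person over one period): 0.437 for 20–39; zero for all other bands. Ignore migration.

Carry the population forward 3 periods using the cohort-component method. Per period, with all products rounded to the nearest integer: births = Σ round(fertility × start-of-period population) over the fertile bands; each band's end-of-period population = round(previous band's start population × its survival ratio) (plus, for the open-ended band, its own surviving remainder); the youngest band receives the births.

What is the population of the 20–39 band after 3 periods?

5740

(Groups numbered youngest = 1 to oldest = 3.)
After projecting period 1:
Births: 18100 * 0.437 = 7910
Group 2: 14800 * 0.942 = 13942
Group 3: 18100 * 0.932 + 3900 * 0.496 = 16869 + 1934 = 18803
Population now: 0–19=7910, 20–39=13942, 40+=18803
After projecting period 2:
Births: 13942 * 0.437 = 6093
Group 2: 7910 * 0.942 = 7451
Group 3: 13942 * 0.932 + 18803 * 0.496 = 12994 + 9326 = 22320
Population now: 0–19=6093, 20–39=7451, 40+=22320
After projecting period 3:
Births: 7451 * 0.437 = 3256
Group 2: 6093 * 0.942 = 5740
Group 3: 7451 * 0.932 + 22320 * 0.496 = 6944 + 11071 = 18015
Population now: 0–19=3256, 20–39=5740, 40+=18015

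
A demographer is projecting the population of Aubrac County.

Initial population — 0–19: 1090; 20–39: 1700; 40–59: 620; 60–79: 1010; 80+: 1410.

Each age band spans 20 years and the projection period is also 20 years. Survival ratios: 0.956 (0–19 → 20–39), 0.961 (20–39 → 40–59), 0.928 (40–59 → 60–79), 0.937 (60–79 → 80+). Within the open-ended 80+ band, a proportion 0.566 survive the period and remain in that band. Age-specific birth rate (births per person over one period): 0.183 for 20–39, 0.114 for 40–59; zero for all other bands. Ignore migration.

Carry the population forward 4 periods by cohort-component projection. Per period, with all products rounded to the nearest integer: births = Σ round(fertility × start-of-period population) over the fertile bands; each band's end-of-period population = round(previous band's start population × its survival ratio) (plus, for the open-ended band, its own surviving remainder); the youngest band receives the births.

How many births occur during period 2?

Let band 1 be 0–19 through band 5 = 80+.
After projecting period 1:
Births: 1700 × 0.183 = 311  |  620 × 0.114 = 71 → total 382
Band 2: 1090 × 0.956 = 1042
Band 3: 1700 × 0.961 = 1634
Band 4: 620 × 0.928 = 575
Band 5: 1010 × 0.937 + 1410 × 0.566 = 946 + 798 = 1744
End of period: [382, 1042, 1634, 575, 1744]
After projecting period 2:
Births: 1042 × 0.183 = 191  |  1634 × 0.114 = 186 → total 377
Band 2: 382 × 0.956 = 365
Band 3: 1042 × 0.961 = 1001
Band 4: 1634 × 0.928 = 1516
Band 5: 575 × 0.937 + 1744 × 0.566 = 539 + 987 = 1526
End of period: [377, 365, 1001, 1516, 1526]

377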